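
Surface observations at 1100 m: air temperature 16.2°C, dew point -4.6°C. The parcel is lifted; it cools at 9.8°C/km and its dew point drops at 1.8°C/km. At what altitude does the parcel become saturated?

3700 m

T and T_d converge at 9.8 − 1.8 = 8°C per km
Height above start = (16.2 − (-4.6)) / 8 = 2.6 km
LCL altitude = 1100 m + 2600 m = 3700 m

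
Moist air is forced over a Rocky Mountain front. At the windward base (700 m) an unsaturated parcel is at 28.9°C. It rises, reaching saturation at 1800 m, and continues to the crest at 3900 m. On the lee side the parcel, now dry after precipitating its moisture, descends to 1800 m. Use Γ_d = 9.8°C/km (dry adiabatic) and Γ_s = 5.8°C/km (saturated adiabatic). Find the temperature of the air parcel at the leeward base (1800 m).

From 700 m to 1800 m (dry): cools by 9.8 × 1.1 = 10.78°C, giving 18.12°C.
From 1800 m to 3900 m (saturated): cools by 5.8 × 2.1 = 12.18°C, giving 5.94°C.
From 3900 m to 1800 m (dry descent): warms by 9.8 × 2.1 = 20.58°C, giving 26.52°C.

26.52°C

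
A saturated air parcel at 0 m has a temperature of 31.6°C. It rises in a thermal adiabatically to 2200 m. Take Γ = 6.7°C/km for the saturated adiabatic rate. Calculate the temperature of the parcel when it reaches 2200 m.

16.86°C

Saturated adiabatic to 2200 m: -6.7 × 2.2 km = -14.74°C, so T = 16.86°C.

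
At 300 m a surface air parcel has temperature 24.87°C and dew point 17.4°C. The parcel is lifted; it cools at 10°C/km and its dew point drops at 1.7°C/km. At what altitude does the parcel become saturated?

T and T_d converge at 10 − 1.7 = 8.3°C per km
Height above start = (24.87 − 17.4) / 8.3 = 0.9 km
LCL altitude = 300 m + 900 m = 1200 m

1200 m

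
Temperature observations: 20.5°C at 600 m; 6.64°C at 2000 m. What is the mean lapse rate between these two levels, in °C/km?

Γ = −ΔT/Δz = (20.5 − 6.64) / (2000 − 600) m
  = 13.86°C / 1.4 km = 9.9°C/km

9.9°C/km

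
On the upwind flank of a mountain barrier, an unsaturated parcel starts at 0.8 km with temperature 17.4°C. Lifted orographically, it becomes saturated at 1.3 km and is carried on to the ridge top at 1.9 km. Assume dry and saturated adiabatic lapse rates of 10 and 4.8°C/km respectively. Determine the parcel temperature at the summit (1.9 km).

Dry to 1300 m: -10 × 0.5 km = -5°C, so T = 12.4°C.
Saturated to 1900 m: -4.8 × 0.6 km = -2.88°C, so T = 9.52°C.

9.52°C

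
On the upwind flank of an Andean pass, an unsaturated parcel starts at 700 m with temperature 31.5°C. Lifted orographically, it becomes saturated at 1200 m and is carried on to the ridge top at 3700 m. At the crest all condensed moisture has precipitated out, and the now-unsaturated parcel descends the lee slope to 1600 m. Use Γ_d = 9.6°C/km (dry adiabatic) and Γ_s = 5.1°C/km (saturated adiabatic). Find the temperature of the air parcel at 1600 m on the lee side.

34.11°C

From 700 m to 1200 m (dry): cools by 9.6 × 0.5 = 4.8°C, giving 26.7°C.
From 1200 m to 3700 m (saturated): cools by 5.1 × 2.5 = 12.75°C, giving 13.95°C.
From 3700 m to 1600 m (dry descent): warms by 9.6 × 2.1 = 20.16°C, giving 34.11°C.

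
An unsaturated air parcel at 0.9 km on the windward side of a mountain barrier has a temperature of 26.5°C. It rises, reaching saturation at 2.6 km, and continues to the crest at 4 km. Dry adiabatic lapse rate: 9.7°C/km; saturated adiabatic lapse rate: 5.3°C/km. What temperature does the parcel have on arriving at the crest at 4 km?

900 → 2600 m (dry, 9.7°C/km): ΔT = -9.7 × 1.7 = -16.49°C → T = 10.01°C
2600 → 4000 m (saturated, 5.3°C/km): ΔT = -5.3 × 1.4 = -7.42°C → T = 2.59°C

2.59°C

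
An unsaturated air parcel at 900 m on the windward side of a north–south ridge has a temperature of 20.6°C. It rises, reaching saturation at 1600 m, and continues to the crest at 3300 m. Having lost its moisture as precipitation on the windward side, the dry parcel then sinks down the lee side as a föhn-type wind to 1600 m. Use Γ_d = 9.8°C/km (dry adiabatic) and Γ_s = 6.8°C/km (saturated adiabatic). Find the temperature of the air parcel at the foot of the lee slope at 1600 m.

18.84°C

From 900 m to 1600 m (dry): cools by 9.8 × 0.7 = 6.86°C, giving 13.74°C.
From 1600 m to 3300 m (saturated): cools by 6.8 × 1.7 = 11.56°C, giving 2.18°C.
From 3300 m to 1600 m (dry descent): warms by 9.8 × 1.7 = 16.66°C, giving 18.84°C.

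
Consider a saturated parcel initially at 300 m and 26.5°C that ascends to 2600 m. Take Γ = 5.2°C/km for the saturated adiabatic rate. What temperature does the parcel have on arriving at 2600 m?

300–2600 m, saturated adiabatic: Δz = 2.3 km ⇒ ΔT = -11.96°C; T = 14.54°C

14.54°C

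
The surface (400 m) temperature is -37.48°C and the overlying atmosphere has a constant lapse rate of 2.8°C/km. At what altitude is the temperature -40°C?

Height above start = (-37.48 − (-40)) / 2.8 = 0.9 km
Altitude = 400 m + 900 m = 1300 m

1300 m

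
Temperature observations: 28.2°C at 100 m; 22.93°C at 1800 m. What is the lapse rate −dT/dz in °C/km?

3.1°C/km

Γ = −ΔT/Δz = (28.2 − 22.93) / (1800 − 100) m
  = 5.27°C / 1.7 km = 3.1°C/km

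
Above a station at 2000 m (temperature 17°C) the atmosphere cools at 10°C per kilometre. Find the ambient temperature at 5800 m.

Environmental to 5800 m: -10 × 3.8 km = -38°C, so T = -21°C.

-21°C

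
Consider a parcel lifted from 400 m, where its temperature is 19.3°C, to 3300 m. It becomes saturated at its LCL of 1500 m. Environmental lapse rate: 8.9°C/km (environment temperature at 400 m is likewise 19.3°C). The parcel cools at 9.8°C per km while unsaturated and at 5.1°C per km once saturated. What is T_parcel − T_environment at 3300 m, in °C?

+5.85°C (parcel warmer than environment)

Parcel:
  Dry to 1500 m: -9.8 × 1.1 km = -10.78°C, so T = 8.52°C.
  Saturated to 3300 m: -5.1 × 1.8 km = -9.18°C, so T = -0.66°C.
Environment:
  Environment to 3300 m: -8.9 × 2.9 km = -25.81°C, so T = -6.51°C.
T_parcel − T_env = -0.66 − (-6.51) = +5.85°C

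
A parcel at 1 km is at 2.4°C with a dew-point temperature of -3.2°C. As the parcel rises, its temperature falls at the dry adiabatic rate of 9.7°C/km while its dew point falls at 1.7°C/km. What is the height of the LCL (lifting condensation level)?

T and T_d converge at 9.7 − 1.7 = 8°C per km
Height above start = (2.4 − (-3.2)) / 8 = 0.7 km
LCL altitude = 1000 m + 700 m = 1700 m

1.7 km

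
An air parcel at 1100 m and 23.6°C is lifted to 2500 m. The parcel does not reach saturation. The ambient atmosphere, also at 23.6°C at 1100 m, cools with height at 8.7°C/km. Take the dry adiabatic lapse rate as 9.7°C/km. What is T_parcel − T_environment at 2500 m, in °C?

-1.4°C (parcel cooler than environment)

Parcel:
  Dry to 2500 m: -9.7 × 1.4 km = -13.58°C, so T = 10.02°C.
Environment:
  Environment to 2500 m: -8.7 × 1.4 km = -12.18°C, so T = 11.42°C.
T_parcel − T_env = 10.02 − 11.42 = -1.4°C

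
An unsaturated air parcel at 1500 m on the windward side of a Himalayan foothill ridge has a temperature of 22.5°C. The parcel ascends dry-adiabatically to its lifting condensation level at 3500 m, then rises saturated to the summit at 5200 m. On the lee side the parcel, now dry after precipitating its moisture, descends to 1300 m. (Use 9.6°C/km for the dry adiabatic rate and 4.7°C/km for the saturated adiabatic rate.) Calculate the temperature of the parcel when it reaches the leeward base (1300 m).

From 1500 m to 3500 m (dry): cools by 9.6 × 2 = 19.2°C, giving 3.3°C.
From 3500 m to 5200 m (saturated): cools by 4.7 × 1.7 = 7.99°C, giving -4.69°C.
From 5200 m to 1300 m (dry descent): warms by 9.6 × 3.9 = 37.44°C, giving 32.75°C.

32.75°C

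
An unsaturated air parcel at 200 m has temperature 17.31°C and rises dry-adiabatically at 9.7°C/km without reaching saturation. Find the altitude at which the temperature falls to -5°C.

Height above start = (17.31 − (-5)) / 9.7 = 2.3 km
Altitude = 200 m + 2300 m = 2500 m

2500 m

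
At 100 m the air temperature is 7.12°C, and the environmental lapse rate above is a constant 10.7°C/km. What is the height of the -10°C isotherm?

Height above start = (7.12 − (-10)) / 10.7 = 1.6 km
Altitude = 100 m + 1600 m = 1700 m

1700 m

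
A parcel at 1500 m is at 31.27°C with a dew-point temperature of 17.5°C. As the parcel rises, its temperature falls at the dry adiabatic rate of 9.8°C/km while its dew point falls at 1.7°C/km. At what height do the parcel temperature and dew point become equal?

3200 m

T and T_d converge at 9.8 − 1.7 = 8.1°C per km
Height above start = (31.27 − 17.5) / 8.1 = 1.7 km
LCL altitude = 1500 m + 1700 m = 3200 m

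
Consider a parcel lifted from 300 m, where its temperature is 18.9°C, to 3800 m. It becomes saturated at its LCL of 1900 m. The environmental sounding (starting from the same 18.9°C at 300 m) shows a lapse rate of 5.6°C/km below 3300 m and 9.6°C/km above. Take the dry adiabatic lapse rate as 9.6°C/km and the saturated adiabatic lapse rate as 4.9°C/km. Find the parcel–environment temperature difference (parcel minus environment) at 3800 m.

-3.07°C (parcel cooler than environment)

Parcel:
  From 300 m to 1900 m (dry): cools by 9.6 × 1.6 = 15.36°C, giving 3.54°C.
  From 1900 m to 3800 m (saturated): cools by 4.9 × 1.9 = 9.31°C, giving -5.77°C.
Environment:
  From 300 m to 3300 m (environment, lower layer): cools by 5.6 × 3 = 16.8°C, giving 2.1°C.
  From 3300 m to 3800 m (environment, upper layer): cools by 9.6 × 0.5 = 4.8°C, giving -2.7°C.
T_parcel − T_env = -5.77 − (-2.7) = -3.07°C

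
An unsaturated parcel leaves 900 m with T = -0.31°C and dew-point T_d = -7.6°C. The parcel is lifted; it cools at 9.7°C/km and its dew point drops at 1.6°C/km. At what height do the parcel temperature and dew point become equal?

T and T_d converge at 9.7 − 1.6 = 8.1°C per km
Height above start = (-0.31 − (-7.6)) / 8.1 = 0.9 km
LCL altitude = 900 m + 900 m = 1800 m

1800 m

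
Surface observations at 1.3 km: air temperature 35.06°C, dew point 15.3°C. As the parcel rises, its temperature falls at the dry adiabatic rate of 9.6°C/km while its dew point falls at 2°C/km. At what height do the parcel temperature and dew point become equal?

T and T_d converge at 9.6 − 2 = 7.6°C per km
Height above start = (35.06 − 15.3) / 7.6 = 2.6 km
LCL altitude = 1300 m + 2600 m = 3900 m

3.9 km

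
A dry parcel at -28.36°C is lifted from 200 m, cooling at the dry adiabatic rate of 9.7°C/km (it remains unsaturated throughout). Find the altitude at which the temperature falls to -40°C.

Height above start = (-28.36 − (-40)) / 9.7 = 1.2 km
Altitude = 200 m + 1200 m = 1400 m

1400 m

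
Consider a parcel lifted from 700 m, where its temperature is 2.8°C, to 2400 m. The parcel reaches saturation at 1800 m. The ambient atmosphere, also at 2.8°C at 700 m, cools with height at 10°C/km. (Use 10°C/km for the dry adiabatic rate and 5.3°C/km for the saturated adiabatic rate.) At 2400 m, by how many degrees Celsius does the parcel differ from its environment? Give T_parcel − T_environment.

+2.82°C (parcel warmer than environment)

Parcel:
  Dry to 1800 m: -10 × 1.1 km = -11°C, so T = -8.2°C.
  Saturated to 2400 m: -5.3 × 0.6 km = -3.18°C, so T = -11.38°C.
Environment:
  Environment to 2400 m: -10 × 1.7 km = -17°C, so T = -14.2°C.
T_parcel − T_env = -11.38 − (-14.2) = +2.82°C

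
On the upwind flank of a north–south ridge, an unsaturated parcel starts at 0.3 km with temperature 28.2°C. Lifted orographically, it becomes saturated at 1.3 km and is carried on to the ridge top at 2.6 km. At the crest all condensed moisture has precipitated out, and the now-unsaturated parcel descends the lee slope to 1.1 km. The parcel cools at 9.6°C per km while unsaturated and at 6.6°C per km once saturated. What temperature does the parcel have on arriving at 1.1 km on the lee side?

24.42°C

300–1300 m, dry: Δz = 1 km ⇒ ΔT = -9.6°C; T = 18.6°C
1300–2600 m, saturated: Δz = 1.3 km ⇒ ΔT = -8.58°C; T = 10.02°C
2600–1100 m, dry descent: Δz = 1.5 km ⇒ ΔT = +14.4°C; T = 24.42°C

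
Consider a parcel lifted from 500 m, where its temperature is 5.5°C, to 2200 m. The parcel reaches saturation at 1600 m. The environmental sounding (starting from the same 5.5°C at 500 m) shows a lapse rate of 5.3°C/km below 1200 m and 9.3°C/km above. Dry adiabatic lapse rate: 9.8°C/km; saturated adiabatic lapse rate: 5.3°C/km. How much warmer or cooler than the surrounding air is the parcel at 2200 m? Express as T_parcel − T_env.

-0.95°C (parcel cooler than environment)

Parcel:
  500 → 1600 m (dry, 9.8°C/km): ΔT = -9.8 × 1.1 = -10.78°C → T = -5.28°C
  1600 → 2200 m (saturated, 5.3°C/km): ΔT = -5.3 × 0.6 = -3.18°C → T = -8.46°C
Environment:
  500 → 1200 m (environment, lower layer, 5.3°C/km): ΔT = -5.3 × 0.7 = -3.71°C → T = 1.79°C
  1200 → 2200 m (environment, upper layer, 9.3°C/km): ΔT = -9.3 × 1 = -9.3°C → T = -7.51°C
T_parcel − T_env = -8.46 − (-7.51) = -0.95°C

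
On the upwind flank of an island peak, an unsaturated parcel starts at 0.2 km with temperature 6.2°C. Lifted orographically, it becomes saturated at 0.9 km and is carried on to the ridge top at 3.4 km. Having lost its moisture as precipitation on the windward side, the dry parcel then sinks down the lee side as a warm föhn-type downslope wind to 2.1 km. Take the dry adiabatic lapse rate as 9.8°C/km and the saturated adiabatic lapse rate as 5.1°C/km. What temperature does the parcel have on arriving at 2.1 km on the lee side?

From 200 m to 900 m (dry): cools by 9.8 × 0.7 = 6.86°C, giving -0.66°C.
From 900 m to 3400 m (saturated): cools by 5.1 × 2.5 = 12.75°C, giving -13.41°C.
From 3400 m to 2100 m (dry descent): warms by 9.8 × 1.3 = 12.74°C, giving -0.67°C.

-0.67°C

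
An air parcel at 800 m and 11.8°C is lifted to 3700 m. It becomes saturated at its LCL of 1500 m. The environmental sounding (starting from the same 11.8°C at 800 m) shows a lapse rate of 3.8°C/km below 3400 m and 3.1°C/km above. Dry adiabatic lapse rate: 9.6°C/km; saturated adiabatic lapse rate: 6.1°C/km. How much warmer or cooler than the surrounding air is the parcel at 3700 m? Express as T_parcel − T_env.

Parcel:
  800 → 1500 m (dry, 9.6°C/km): ΔT = -9.6 × 0.7 = -6.72°C → T = 5.08°C
  1500 → 3700 m (saturated, 6.1°C/km): ΔT = -6.1 × 2.2 = -13.42°C → T = -8.34°C
Environment:
  800 → 3400 m (environment, lower layer, 3.8°C/km): ΔT = -3.8 × 2.6 = -9.88°C → T = 1.92°C
  3400 → 3700 m (environment, upper layer, 3.1°C/km): ΔT = -3.1 × 0.3 = -0.93°C → T = 0.99°C
T_parcel − T_env = -8.34 − 0.99 = -9.33°C

-9.33°C (parcel cooler than environment)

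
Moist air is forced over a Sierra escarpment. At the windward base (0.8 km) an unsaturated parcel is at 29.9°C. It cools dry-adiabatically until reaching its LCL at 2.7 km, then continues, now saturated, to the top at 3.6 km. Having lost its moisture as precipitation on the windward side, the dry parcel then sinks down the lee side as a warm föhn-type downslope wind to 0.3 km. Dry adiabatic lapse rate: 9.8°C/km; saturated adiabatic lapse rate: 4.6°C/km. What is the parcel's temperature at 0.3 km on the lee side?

800–2700 m, dry: Δz = 1.9 km ⇒ ΔT = -18.62°C; T = 11.28°C
2700–3600 m, saturated: Δz = 0.9 km ⇒ ΔT = -4.14°C; T = 7.14°C
3600–300 m, dry descent: Δz = 3.3 km ⇒ ΔT = +32.34°C; T = 39.48°C

39.48°C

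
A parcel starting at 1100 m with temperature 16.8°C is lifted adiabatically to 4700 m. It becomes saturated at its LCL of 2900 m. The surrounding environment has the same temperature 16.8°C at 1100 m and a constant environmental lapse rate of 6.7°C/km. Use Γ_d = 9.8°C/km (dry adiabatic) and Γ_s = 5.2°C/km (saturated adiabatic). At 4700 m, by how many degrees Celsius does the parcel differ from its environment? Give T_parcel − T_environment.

-2.88°C (parcel cooler than environment)

Parcel:
  1100–2900 m, dry: Δz = 1.8 km ⇒ ΔT = -17.64°C; T = -0.84°C
  2900–4700 m, saturated: Δz = 1.8 km ⇒ ΔT = -9.36°C; T = -10.2°C
Environment:
  1100–4700 m, environment: Δz = 3.6 km ⇒ ΔT = -24.12°C; T = -7.32°C
T_parcel − T_env = -10.2 − (-7.32) = -2.88°C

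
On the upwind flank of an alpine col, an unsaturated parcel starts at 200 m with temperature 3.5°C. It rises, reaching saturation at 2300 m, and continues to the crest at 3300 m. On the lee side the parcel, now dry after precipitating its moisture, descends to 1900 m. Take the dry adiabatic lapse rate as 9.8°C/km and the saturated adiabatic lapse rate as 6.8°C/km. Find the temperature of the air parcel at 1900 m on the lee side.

-10.16°C

From 200 m to 2300 m (dry): cools by 9.8 × 2.1 = 20.58°C, giving -17.08°C.
From 2300 m to 3300 m (saturated): cools by 6.8 × 1 = 6.8°C, giving -23.88°C.
From 3300 m to 1900 m (dry descent): warms by 9.8 × 1.4 = 13.72°C, giving -10.16°C.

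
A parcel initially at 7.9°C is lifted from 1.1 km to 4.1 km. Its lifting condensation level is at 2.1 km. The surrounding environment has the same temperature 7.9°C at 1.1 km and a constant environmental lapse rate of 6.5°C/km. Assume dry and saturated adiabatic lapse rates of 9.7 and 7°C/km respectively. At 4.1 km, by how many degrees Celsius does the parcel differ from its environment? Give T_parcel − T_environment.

Parcel:
  1100 → 2100 m (dry, 9.7°C/km): ΔT = -9.7 × 1 = -9.7°C → T = -1.8°C
  2100 → 4100 m (saturated, 7°C/km): ΔT = -7 × 2 = -14°C → T = -15.8°C
Environment:
  1100 → 4100 m (environment, 6.5°C/km): ΔT = -6.5 × 3 = -19.5°C → T = -11.6°C
T_parcel − T_env = -15.8 − (-11.6) = -4.2°C

-4.2°C (parcel cooler than environment)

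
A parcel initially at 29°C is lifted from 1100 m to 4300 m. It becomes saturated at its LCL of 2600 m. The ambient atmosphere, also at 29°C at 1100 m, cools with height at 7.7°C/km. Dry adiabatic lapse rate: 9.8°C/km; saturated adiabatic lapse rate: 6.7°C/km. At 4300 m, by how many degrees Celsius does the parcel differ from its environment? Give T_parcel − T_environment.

Parcel:
  Dry to 2600 m: -9.8 × 1.5 km = -14.7°C, so T = 14.3°C.
  Saturated to 4300 m: -6.7 × 1.7 km = -11.39°C, so T = 2.91°C.
Environment:
  Environment to 4300 m: -7.7 × 3.2 km = -24.64°C, so T = 4.36°C.
T_parcel − T_env = 2.91 − 4.36 = -1.45°C

-1.45°C (parcel cooler than environment)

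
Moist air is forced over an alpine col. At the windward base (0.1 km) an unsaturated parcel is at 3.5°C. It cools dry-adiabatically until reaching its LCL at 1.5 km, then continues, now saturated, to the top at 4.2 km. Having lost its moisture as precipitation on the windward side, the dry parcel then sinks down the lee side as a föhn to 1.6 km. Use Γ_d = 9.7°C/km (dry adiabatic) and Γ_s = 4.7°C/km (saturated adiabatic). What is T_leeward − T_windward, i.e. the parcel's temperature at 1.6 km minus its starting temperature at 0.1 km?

Dry to 1500 m: -9.7 × 1.4 km = -13.58°C, so T = -10.08°C.
Saturated to 4200 m: -4.7 × 2.7 km = -12.69°C, so T = -22.77°C.
Dry descent to 1600 m: +9.7 × 2.6 km = +25.22°C, so T = 2.45°C.
Net change vs windward start: 2.45 − 3.5 = -1.05°C

-1.05°C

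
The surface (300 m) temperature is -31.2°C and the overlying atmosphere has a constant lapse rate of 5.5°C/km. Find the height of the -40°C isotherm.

Height above start = (-31.2 − (-40)) / 5.5 = 1.6 km
Altitude = 300 m + 1600 m = 1900 m

1900 m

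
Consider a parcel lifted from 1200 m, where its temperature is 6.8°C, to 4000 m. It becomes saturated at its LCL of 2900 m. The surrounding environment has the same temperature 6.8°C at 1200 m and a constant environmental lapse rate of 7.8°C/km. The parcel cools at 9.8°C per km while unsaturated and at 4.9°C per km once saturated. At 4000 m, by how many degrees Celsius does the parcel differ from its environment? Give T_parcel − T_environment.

Parcel:
  Dry to 2900 m: -9.8 × 1.7 km = -16.66°C, so T = -9.86°C.
  Saturated to 4000 m: -4.9 × 1.1 km = -5.39°C, so T = -15.25°C.
Environment:
  Environment to 4000 m: -7.8 × 2.8 km = -21.84°C, so T = -15.04°C.
T_parcel − T_env = -15.25 − (-15.04) = -0.21°C

-0.21°C (parcel cooler than environment)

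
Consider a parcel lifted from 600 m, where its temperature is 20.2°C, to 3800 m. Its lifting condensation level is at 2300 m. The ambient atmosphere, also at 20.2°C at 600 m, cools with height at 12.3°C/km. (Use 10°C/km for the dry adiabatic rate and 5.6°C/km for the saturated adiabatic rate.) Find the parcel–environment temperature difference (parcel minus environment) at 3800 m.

+13.96°C (parcel warmer than environment)

Parcel:
  From 600 m to 2300 m (dry): cools by 10 × 1.7 = 17°C, giving 3.2°C.
  From 2300 m to 3800 m (saturated): cools by 5.6 × 1.5 = 8.4°C, giving -5.2°C.
Environment:
  From 600 m to 3800 m (environment): cools by 12.3 × 3.2 = 39.36°C, giving -19.16°C.
T_parcel − T_env = -5.2 − (-19.16) = +13.96°C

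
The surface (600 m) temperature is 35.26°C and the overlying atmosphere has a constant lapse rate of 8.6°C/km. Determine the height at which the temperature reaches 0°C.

4700 m

Height above start = (35.26 − 0) / 8.6 = 4.1 km
Altitude = 600 m + 4100 m = 4700 m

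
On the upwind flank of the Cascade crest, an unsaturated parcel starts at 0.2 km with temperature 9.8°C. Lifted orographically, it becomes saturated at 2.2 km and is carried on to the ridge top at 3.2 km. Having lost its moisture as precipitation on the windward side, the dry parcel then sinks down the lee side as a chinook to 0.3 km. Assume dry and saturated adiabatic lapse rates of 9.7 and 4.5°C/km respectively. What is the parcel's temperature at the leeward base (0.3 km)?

200 → 2200 m (dry, 9.7°C/km): ΔT = -9.7 × 2 = -19.4°C → T = -9.6°C
2200 → 3200 m (saturated, 4.5°C/km): ΔT = -4.5 × 1 = -4.5°C → T = -14.1°C
3200 → 300 m (dry descent, 9.7°C/km): ΔT = +9.7 × 2.9 = +28.13°C → T = 14.03°C

14.03°C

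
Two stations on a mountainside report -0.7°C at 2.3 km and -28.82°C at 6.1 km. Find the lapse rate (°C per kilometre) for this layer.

7.4°C/km

Γ = −ΔT/Δz = (-0.7 − (-28.82)) / (6100 − 2300) m
  = 28.12°C / 3.8 km = 7.4°C/km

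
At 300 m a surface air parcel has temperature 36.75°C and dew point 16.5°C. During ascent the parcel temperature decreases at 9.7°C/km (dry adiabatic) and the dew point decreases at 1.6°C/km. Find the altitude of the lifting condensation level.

T and T_d converge at 9.7 − 1.6 = 8.1°C per km
Height above start = (36.75 − 16.5) / 8.1 = 2.5 km
LCL altitude = 300 m + 2500 m = 2800 m

2800 m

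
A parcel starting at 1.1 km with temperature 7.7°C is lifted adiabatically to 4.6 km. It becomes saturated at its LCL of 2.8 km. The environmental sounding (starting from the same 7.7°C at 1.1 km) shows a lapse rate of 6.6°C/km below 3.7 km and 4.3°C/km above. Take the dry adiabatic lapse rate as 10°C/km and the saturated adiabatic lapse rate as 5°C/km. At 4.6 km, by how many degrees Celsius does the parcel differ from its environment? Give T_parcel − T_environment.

-4.97°C (parcel cooler than environment)

Parcel:
  1100–2800 m, dry: Δz = 1.7 km ⇒ ΔT = -17°C; T = -9.3°C
  2800–4600 m, saturated: Δz = 1.8 km ⇒ ΔT = -9°C; T = -18.3°C
Environment:
  1100–3700 m, environment, lower layer: Δz = 2.6 km ⇒ ΔT = -17.16°C; T = -9.46°C
  3700–4600 m, environment, upper layer: Δz = 0.9 km ⇒ ΔT = -3.87°C; T = -13.33°C
T_parcel − T_env = -18.3 − (-13.33) = -4.97°C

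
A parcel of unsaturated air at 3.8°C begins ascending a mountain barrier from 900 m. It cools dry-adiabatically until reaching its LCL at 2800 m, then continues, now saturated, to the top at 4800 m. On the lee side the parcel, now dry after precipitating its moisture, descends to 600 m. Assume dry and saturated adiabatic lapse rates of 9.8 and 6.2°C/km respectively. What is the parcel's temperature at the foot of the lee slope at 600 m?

Dry to 2800 m: -9.8 × 1.9 km = -18.62°C, so T = -14.82°C.
Saturated to 4800 m: -6.2 × 2 km = -12.4°C, so T = -27.22°C.
Dry descent to 600 m: +9.8 × 4.2 km = +41.16°C, so T = 13.94°C.

13.94°C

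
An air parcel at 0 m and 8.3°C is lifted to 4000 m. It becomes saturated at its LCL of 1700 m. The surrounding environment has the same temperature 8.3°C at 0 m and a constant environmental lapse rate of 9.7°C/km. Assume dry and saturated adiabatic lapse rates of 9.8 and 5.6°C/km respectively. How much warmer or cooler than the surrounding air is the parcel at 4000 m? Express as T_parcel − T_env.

+9.26°C (parcel warmer than environment)

Parcel:
  0–1700 m, dry: Δz = 1.7 km ⇒ ΔT = -16.66°C; T = -8.36°C
  1700–4000 m, saturated: Δz = 2.3 km ⇒ ΔT = -12.88°C; T = -21.24°C
Environment:
  0–4000 m, environment: Δz = 4 km ⇒ ΔT = -38.8°C; T = -30.5°C
T_parcel − T_env = -21.24 − (-30.5) = +9.26°C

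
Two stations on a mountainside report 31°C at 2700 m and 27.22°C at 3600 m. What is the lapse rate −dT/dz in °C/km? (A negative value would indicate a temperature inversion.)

4.2°C/km

Γ = −ΔT/Δz = (31 − 27.22) / (3600 − 2700) m
  = 3.78°C / 0.9 km = 4.2°C/km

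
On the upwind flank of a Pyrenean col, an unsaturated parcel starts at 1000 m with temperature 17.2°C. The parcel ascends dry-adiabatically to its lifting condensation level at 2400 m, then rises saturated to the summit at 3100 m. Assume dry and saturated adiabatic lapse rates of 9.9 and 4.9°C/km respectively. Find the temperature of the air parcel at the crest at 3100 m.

From 1000 m to 2400 m (dry): cools by 9.9 × 1.4 = 13.86°C, giving 3.34°C.
From 2400 m to 3100 m (saturated): cools by 4.9 × 0.7 = 3.43°C, giving -0.09°C.

-0.09°C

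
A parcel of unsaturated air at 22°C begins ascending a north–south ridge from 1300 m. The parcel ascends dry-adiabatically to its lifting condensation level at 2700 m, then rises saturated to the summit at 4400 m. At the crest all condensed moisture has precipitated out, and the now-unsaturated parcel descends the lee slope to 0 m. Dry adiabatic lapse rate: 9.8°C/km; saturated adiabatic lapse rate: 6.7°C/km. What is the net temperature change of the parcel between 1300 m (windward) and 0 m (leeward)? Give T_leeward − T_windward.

From 1300 m to 2700 m (dry): cools by 9.8 × 1.4 = 13.72°C, giving 8.28°C.
From 2700 m to 4400 m (saturated): cools by 6.7 × 1.7 = 11.39°C, giving -3.11°C.
From 4400 m to 0 m (dry descent): warms by 9.8 × 4.4 = 43.12°C, giving 40.01°C.
Net change vs windward start: 40.01 − 22 = +18.01°C

+18.01°C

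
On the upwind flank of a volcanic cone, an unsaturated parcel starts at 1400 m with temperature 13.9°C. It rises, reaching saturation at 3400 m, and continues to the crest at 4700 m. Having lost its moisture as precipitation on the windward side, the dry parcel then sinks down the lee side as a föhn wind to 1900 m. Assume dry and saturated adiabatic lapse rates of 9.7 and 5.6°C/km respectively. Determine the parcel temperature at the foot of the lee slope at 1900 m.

14.38°C

1400 → 3400 m (dry, 9.7°C/km): ΔT = -9.7 × 2 = -19.4°C → T = -5.5°C
3400 → 4700 m (saturated, 5.6°C/km): ΔT = -5.6 × 1.3 = -7.28°C → T = -12.78°C
4700 → 1900 m (dry descent, 9.7°C/km): ΔT = +9.7 × 2.8 = +27.16°C → T = 14.38°C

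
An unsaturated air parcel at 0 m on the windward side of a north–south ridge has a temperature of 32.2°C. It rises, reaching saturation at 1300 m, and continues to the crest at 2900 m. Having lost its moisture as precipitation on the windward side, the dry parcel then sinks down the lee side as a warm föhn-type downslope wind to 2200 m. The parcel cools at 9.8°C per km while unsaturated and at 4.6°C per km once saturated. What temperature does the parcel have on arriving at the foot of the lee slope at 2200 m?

0–1300 m, dry: Δz = 1.3 km ⇒ ΔT = -12.74°C; T = 19.46°C
1300–2900 m, saturated: Δz = 1.6 km ⇒ ΔT = -7.36°C; T = 12.1°C
2900–2200 m, dry descent: Δz = 0.7 km ⇒ ΔT = +6.86°C; T = 18.96°C

18.96°C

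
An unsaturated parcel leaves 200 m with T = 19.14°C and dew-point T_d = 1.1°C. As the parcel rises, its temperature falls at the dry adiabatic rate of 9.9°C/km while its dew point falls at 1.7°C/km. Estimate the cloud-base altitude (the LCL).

2400 m

T and T_d converge at 9.9 − 1.7 = 8.2°C per km
Height above start = (19.14 − 1.1) / 8.2 = 2.2 km
LCL altitude = 200 m + 2200 m = 2400 m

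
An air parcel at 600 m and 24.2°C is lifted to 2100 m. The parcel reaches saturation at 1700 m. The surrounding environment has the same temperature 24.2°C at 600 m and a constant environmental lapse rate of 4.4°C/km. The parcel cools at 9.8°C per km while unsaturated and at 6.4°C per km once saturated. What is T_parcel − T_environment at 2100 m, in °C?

-6.74°C (parcel cooler than environment)

Parcel:
  600 → 1700 m (dry, 9.8°C/km): ΔT = -9.8 × 1.1 = -10.78°C → T = 13.42°C
  1700 → 2100 m (saturated, 6.4°C/km): ΔT = -6.4 × 0.4 = -2.56°C → T = 10.86°C
Environment:
  600 → 2100 m (environment, 4.4°C/km): ΔT = -4.4 × 1.5 = -6.6°C → T = 17.6°C
T_parcel − T_env = 10.86 − 17.6 = -6.74°C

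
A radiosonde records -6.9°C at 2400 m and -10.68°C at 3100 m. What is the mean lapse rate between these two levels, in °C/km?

Γ = −ΔT/Δz = (-6.9 − (-10.68)) / (3100 − 2400) m
  = 3.78°C / 0.7 km = 5.4°C/km

5.4°C/km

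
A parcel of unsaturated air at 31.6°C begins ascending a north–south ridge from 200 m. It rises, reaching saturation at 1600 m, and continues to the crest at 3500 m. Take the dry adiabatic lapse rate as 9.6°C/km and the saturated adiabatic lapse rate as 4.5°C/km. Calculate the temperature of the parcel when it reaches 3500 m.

200 → 1600 m (dry, 9.6°C/km): ΔT = -9.6 × 1.4 = -13.44°C → T = 18.16°C
1600 → 3500 m (saturated, 4.5°C/km): ΔT = -4.5 × 1.9 = -8.55°C → T = 9.61°C

9.61°C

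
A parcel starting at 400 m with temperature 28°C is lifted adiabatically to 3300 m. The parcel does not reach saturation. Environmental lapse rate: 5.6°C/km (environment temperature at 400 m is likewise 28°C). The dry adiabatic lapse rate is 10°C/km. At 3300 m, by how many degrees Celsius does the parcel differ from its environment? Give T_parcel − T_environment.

-12.76°C (parcel cooler than environment)

Parcel:
  400–3300 m, dry: Δz = 2.9 km ⇒ ΔT = -29°C; T = -1°C
Environment:
  400–3300 m, environment: Δz = 2.9 km ⇒ ΔT = -16.24°C; T = 11.76°C
T_parcel − T_env = -1 − 11.76 = -12.76°C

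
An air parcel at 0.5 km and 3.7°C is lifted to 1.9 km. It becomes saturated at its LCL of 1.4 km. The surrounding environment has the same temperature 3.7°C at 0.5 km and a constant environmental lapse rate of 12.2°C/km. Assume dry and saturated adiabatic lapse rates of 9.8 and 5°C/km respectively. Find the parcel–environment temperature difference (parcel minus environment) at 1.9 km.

+5.76°C (parcel warmer than environment)

Parcel:
  500–1400 m, dry: Δz = 0.9 km ⇒ ΔT = -8.82°C; T = -5.12°C
  1400–1900 m, saturated: Δz = 0.5 km ⇒ ΔT = -2.5°C; T = -7.62°C
Environment:
  500–1900 m, environment: Δz = 1.4 km ⇒ ΔT = -17.08°C; T = -13.38°C
T_parcel − T_env = -7.62 − (-13.38) = +5.76°C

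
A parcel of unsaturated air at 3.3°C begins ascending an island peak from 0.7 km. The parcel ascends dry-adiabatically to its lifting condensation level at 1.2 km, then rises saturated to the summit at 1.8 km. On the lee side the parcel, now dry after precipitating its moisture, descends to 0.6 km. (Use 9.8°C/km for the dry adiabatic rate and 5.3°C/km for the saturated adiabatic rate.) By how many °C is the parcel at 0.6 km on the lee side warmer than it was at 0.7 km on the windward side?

+3.68°C

From 700 m to 1200 m (dry): cools by 9.8 × 0.5 = 4.9°C, giving -1.6°C.
From 1200 m to 1800 m (saturated): cools by 5.3 × 0.6 = 3.18°C, giving -4.78°C.
From 1800 m to 600 m (dry descent): warms by 9.8 × 1.2 = 11.76°C, giving 6.98°C.
Net change vs windward start: 6.98 − 3.3 = +3.68°C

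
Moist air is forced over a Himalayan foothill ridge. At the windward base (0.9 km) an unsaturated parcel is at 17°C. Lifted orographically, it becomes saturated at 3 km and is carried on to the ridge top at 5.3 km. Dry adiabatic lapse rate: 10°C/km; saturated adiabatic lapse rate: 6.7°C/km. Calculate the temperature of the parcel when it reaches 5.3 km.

-19.41°C

900–3000 m, dry: Δz = 2.1 km ⇒ ΔT = -21°C; T = -4°C
3000–5300 m, saturated: Δz = 2.3 km ⇒ ΔT = -15.41°C; T = -19.41°C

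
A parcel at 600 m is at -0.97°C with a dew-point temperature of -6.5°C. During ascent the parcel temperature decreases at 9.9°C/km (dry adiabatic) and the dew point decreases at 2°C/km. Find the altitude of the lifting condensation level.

1300 m

T and T_d converge at 9.9 − 2 = 7.9°C per km
Height above start = (-0.97 − (-6.5)) / 7.9 = 0.7 km
LCL altitude = 600 m + 700 m = 1300 m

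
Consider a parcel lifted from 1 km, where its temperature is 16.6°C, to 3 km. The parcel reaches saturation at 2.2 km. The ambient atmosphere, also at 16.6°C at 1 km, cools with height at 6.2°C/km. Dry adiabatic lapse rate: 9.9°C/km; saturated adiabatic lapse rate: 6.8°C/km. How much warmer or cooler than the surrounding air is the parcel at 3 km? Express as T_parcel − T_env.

Parcel:
  1000–2200 m, dry: Δz = 1.2 km ⇒ ΔT = -11.88°C; T = 4.72°C
  2200–3000 m, saturated: Δz = 0.8 km ⇒ ΔT = -5.44°C; T = -0.72°C
Environment:
  1000–3000 m, environment: Δz = 2 km ⇒ ΔT = -12.4°C; T = 4.2°C
T_parcel − T_env = -0.72 − 4.2 = -4.92°C

-4.92°C (parcel cooler than environment)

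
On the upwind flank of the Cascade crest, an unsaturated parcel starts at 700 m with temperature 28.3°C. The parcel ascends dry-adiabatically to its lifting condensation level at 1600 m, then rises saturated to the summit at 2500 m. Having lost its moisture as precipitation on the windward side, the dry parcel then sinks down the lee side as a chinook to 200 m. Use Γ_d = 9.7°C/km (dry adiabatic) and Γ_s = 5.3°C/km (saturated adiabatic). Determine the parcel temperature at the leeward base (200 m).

37.11°C

700–1600 m, dry: Δz = 0.9 km ⇒ ΔT = -8.73°C; T = 19.57°C
1600–2500 m, saturated: Δz = 0.9 km ⇒ ΔT = -4.77°C; T = 14.8°C
2500–200 m, dry descent: Δz = 2.3 km ⇒ ΔT = +22.31°C; T = 37.11°C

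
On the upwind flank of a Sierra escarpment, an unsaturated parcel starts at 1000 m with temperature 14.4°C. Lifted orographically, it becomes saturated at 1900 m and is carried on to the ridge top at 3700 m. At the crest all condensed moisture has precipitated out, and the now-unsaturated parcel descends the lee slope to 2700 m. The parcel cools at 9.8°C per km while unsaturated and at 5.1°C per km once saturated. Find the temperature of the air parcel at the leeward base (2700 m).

6.2°C

1000 → 1900 m (dry, 9.8°C/km): ΔT = -9.8 × 0.9 = -8.82°C → T = 5.58°C
1900 → 3700 m (saturated, 5.1°C/km): ΔT = -5.1 × 1.8 = -9.18°C → T = -3.6°C
3700 → 2700 m (dry descent, 9.8°C/km): ΔT = +9.8 × 1 = +9.8°C → T = 6.2°C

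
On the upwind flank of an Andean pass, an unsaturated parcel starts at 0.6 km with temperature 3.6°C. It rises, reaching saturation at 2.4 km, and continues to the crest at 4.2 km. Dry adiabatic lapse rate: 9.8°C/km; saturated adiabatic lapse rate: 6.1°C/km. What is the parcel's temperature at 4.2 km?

-25.02°C

600–2400 m, dry: Δz = 1.8 km ⇒ ΔT = -17.64°C; T = -14.04°C
2400–4200 m, saturated: Δz = 1.8 km ⇒ ΔT = -10.98°C; T = -25.02°C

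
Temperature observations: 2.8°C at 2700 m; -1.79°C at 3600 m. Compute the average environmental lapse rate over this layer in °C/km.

Γ = −ΔT/Δz = (2.8 − (-1.79)) / (3600 − 2700) m
  = 4.59°C / 0.9 km = 5.1°C/km

5.1°C/km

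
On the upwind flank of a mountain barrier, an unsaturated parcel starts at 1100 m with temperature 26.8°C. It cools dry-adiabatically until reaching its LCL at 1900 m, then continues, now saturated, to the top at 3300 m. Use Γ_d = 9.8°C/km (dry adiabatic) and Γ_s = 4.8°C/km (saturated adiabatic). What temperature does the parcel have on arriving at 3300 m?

Dry to 1900 m: -9.8 × 0.8 km = -7.84°C, so T = 18.96°C.
Saturated to 3300 m: -4.8 × 1.4 km = -6.72°C, so T = 12.24°C.

12.24°C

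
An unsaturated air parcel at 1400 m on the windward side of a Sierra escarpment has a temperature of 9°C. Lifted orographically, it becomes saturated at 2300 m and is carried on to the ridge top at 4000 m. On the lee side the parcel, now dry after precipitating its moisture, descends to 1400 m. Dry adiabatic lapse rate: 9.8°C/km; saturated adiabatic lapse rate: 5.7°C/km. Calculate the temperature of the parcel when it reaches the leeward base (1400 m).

15.97°C

From 1400 m to 2300 m (dry): cools by 9.8 × 0.9 = 8.82°C, giving 0.18°C.
From 2300 m to 4000 m (saturated): cools by 5.7 × 1.7 = 9.69°C, giving -9.51°C.
From 4000 m to 1400 m (dry descent): warms by 9.8 × 2.6 = 25.48°C, giving 15.97°C.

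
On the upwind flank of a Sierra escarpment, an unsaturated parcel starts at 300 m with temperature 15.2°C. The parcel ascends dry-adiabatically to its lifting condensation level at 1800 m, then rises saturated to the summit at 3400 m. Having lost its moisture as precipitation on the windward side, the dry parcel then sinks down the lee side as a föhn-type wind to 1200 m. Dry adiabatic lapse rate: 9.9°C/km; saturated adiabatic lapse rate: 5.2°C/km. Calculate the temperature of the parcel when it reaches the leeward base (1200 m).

13.81°C

300 → 1800 m (dry, 9.9°C/km): ΔT = -9.9 × 1.5 = -14.85°C → T = 0.35°C
1800 → 3400 m (saturated, 5.2°C/km): ΔT = -5.2 × 1.6 = -8.32°C → T = -7.97°C
3400 → 1200 m (dry descent, 9.9°C/km): ΔT = +9.9 × 2.2 = +21.78°C → T = 13.81°C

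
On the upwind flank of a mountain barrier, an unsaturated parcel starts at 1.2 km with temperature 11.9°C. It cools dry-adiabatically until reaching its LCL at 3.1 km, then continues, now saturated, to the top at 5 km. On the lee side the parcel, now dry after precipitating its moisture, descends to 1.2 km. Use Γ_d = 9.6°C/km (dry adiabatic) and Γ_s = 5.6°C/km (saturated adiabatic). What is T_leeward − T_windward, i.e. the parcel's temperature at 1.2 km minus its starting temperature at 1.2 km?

+7.6°C

From 1200 m to 3100 m (dry): cools by 9.6 × 1.9 = 18.24°C, giving -6.34°C.
From 3100 m to 5000 m (saturated): cools by 5.6 × 1.9 = 10.64°C, giving -16.98°C.
From 5000 m to 1200 m (dry descent): warms by 9.6 × 3.8 = 36.48°C, giving 19.5°C.
Net change vs windward start: 19.5 − 11.9 = +7.6°C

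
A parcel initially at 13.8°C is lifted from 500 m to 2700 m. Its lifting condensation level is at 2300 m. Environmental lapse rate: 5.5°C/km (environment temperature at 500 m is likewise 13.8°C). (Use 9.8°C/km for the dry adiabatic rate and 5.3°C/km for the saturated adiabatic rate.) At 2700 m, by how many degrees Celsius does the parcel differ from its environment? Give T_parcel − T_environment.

Parcel:
  Dry to 2300 m: -9.8 × 1.8 km = -17.64°C, so T = -3.84°C.
  Saturated to 2700 m: -5.3 × 0.4 km = -2.12°C, so T = -5.96°C.
Environment:
  Environment to 2700 m: -5.5 × 2.2 km = -12.1°C, so T = 1.7°C.
T_parcel − T_env = -5.96 − 1.7 = -7.66°C

-7.66°C (parcel cooler than environment)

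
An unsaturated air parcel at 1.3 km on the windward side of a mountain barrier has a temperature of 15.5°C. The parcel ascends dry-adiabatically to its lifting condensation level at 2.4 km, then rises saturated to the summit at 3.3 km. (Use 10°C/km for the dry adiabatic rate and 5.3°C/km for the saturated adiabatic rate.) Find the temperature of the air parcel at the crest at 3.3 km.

From 1300 m to 2400 m (dry): cools by 10 × 1.1 = 11°C, giving 4.5°C.
From 2400 m to 3300 m (saturated): cools by 5.3 × 0.9 = 4.77°C, giving -0.27°C.

-0.27°C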